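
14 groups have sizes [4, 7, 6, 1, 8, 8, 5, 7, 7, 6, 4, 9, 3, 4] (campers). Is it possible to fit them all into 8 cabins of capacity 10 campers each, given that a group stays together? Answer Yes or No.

Total = 79 campers; ⌈79/10⌉ = 8.
The bound of 8 does not rule out 8, but exhaustive search shows no assignment into 8 cabins of capacity 10 campers exists — the minimum is 9.

No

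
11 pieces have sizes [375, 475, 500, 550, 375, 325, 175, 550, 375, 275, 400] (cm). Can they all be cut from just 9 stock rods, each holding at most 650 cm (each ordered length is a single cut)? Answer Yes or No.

A valid assignment using 9 stock rods:
  stock rod 1: 550 = 550
  stock rod 2: 550 = 550
  stock rod 3: 500 = 500
  stock rod 4: 475 + 175 = 650
  stock rod 5: 400 = 400
  stock rod 6: 375 + 275 = 650
  stock rod 7: 375 = 375
  stock rod 8: 375 = 375
  stock rod 9: 325 = 325
Every load is within 650 cm, so 9 stock rods suffice.

Yes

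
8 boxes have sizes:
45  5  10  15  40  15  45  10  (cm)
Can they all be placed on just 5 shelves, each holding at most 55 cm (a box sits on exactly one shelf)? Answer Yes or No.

Yes

A valid assignment using 4 shelves:
  shelf 1: 45 + 10 = 55
  shelf 2: 45 + 10 = 55
  shelf 3: 40 + 15 = 55
  shelf 4: 15 + 5 = 20
That uses only 4 ≤ 5, so 5 shelves are enough.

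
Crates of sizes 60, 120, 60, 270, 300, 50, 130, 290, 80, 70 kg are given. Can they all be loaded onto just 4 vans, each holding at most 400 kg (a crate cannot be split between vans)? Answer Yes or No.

Yes

A valid assignment using 4 vans:
  van 1: 300 + 80 = 380
  van 2: 290 + 70 = 360
  van 3: 270 + 130 = 400
  van 4: 120 + 60 + 60 + 50 = 290
Every load is within 400 kg, so 4 vans suffice.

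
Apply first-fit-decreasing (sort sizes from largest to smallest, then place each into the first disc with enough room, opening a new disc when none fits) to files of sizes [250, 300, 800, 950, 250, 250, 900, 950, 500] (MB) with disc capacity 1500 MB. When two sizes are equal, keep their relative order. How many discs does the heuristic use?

4

Sorted descending: 950, 950, 900, 800, 500, 300, 250, 250, 250.
  950 → disc 1 (new)  [load 950/1500]
  950 → disc 2 (new)  [load 950/1500]
  900 → disc 3 (new)  [load 900/1500]
  800 → disc 4 (new)  [load 800/1500]
  500 → disc 1  [load 1450/1500]
  300 → disc 2  [load 1250/1500]
  250 → disc 2  [load 1500/1500]
  250 → disc 3  [load 1150/1500]
  250 → disc 3  [load 1400/1500]
4 discs opened.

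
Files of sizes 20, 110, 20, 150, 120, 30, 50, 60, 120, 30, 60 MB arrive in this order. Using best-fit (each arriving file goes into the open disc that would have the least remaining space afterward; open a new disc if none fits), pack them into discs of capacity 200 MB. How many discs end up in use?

5

  20 → disc 1 (new)  [load 20/200]
  110 → disc 1  [load 130/200]
  20 → disc 1  [load 150/200]
  150 → disc 2 (new)  [load 150/200]
  120 → disc 3 (new)  [load 120/200]
  30 → disc 1  [load 180/200]
  50 → disc 2  [load 200/200]
  60 → disc 3  [load 180/200]
  120 → disc 4 (new)  [load 120/200]
  30 → disc 4  [load 150/200]
  60 → disc 5 (new)  [load 60/200]
5 discs opened.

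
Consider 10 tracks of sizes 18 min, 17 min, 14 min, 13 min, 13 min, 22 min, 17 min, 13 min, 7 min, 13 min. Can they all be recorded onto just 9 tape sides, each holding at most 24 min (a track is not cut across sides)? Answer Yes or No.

A valid assignment using 9 tape sides:
  side 1: 22 = 22
  side 2: 18 = 18
  side 3: 17 + 7 = 24
  side 4: 17 = 17
  side 5: 14 = 14
  side 6: 13 = 13
  side 7: 13 = 13
  side 8: 13 = 13
  side 9: 13 = 13
Every load is within 24 min, so 9 tape sides suffice.

Yes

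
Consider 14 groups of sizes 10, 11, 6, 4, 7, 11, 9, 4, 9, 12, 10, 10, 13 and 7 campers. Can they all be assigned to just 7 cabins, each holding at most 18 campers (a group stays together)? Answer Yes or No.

No

Total = 123 campers; ⌈123/18⌉ = 7.
The bound of 7 does not rule out 7, but exhaustive search shows no assignment into 7 cabins of capacity 18 campers exists — the minimum is 8.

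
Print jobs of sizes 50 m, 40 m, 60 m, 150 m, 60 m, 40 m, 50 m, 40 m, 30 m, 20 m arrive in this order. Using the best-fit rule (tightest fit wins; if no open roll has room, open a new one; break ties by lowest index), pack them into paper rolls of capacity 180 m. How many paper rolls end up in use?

4

  50 → roll 1 (new)  [load 50/180]
  40 → roll 1  [load 90/180]
  60 → roll 1  [load 150/180]
  150 → roll 2 (new)  [load 150/180]
  60 → roll 3 (new)  [load 60/180]
  40 → roll 3  [load 100/180]
  50 → roll 3  [load 150/180]
  40 → roll 4 (new)  [load 40/180]
  30 → roll 1  [load 180/180]
  20 → roll 2  [load 170/180]
4 paper rolls opened.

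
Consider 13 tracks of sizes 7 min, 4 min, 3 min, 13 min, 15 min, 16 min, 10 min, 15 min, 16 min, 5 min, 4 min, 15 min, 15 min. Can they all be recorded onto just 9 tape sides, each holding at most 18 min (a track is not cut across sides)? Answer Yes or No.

A valid assignment using 9 tape sides:
  side 1: 16 = 16
  side 2: 16 = 16
  side 3: 15 + 3 = 18
  side 4: 15 = 15
  side 5: 15 = 15
  side 6: 15 = 15
  side 7: 13 + 5 = 18
  side 8: 10 + 7 = 17
  side 9: 4 + 4 = 8
Every load is within 18 min, so 9 tape sides suffice.

Yes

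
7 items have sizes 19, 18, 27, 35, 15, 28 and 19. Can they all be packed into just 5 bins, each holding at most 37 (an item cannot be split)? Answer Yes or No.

A valid assignment using 5 bins:
  bin 1: 35 = 35
  bin 2: 28 = 28
  bin 3: 27 = 27
  bin 4: 19 + 18 = 37
  bin 5: 19 + 15 = 34
Every load is within 37, so 5 bins suffice.

Yes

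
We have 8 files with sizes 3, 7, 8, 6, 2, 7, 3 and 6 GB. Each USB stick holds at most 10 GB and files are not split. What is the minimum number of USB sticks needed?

5

Total = 8 + 7 + 7 + 6 + 6 + 3 + 3 + 2 = 42 GB.
Lower bound: ⌈42/10⌉ = 5 USB sticks.
A packing using 5 USB sticks:
  USB stick 1: 8 + 2 = 10
  USB stick 2: 7 + 3 = 10
  USB stick 3: 7 + 3 = 10
  USB stick 4: 6 = 6
  USB stick 5: 6 = 6
This matches the lower bound, so 5 is optimal.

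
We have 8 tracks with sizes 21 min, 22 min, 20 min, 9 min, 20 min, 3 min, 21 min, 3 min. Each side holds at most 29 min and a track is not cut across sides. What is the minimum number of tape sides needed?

Total = 22 + 21 + 21 + 20 + 20 + 9 + 3 + 3 = 119 min.
Lower bound: ⌈119/29⌉ = 5 tape sides.
A packing using 5 tape sides:
  side 1: 22 + 3 + 3 = 28
  side 2: 21 = 21
  side 3: 21 = 21
  side 4: 20 + 9 = 29
  side 5: 20 = 20
This matches the lower bound, so 5 is optimal.

5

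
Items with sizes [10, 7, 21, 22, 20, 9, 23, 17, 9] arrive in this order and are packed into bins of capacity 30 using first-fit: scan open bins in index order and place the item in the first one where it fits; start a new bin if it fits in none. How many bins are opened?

  10 → bin 1 (new)  [load 10/30]
  7 → bin 1  [load 17/30]
  21 → bin 2 (new)  [load 21/30]
  22 → bin 3 (new)  [load 22/30]
  20 → bin 4 (new)  [load 20/30]
  9 → bin 1  [load 26/30]
  23 → bin 5 (new)  [load 23/30]
  17 → bin 6 (new)  [load 17/30]
  9 → bin 2  [load 30/30]
6 bins opened.

6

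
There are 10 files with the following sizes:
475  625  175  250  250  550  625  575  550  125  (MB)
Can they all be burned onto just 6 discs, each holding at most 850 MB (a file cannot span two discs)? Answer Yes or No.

A valid assignment using 6 discs:
  disc 1: 625 + 175 = 800
  disc 2: 625 + 125 = 750
  disc 3: 575 + 250 = 825
  disc 4: 550 + 250 = 800
  disc 5: 550 = 550
  disc 6: 475 = 475
Every load is within 850 MB, so 6 discs suffice.

Yes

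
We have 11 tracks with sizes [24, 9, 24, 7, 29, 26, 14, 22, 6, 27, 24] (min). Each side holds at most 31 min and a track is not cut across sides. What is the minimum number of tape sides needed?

8

Total = 29 + 27 + 26 + 24 + 24 + 24 + 22 + 14 + 9 + 7 + 6 = 212 min.
Lower bound: ⌈212/31⌉ = 7 tape sides.
A packing using 8 tape sides:
  side 1: 29 = 29
  side 2: 27 = 27
  side 3: 26 = 26
  side 4: 24 + 7 = 31
  side 5: 24 + 6 = 30
  side 6: 24 = 24
  side 7: 22 + 9 = 31
  side 8: 14 = 14
No arrangement into 7 tape sides stays within capacity, so 8 is optimal.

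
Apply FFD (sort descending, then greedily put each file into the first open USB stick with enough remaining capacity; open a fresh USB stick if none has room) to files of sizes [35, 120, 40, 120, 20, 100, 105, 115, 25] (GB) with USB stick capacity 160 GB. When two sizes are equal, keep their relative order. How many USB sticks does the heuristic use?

5

Sorted descending: 120, 120, 115, 105, 100, 40, 35, 25, 20.
  120 → USB stick 1 (new)  [load 120/160]
  120 → USB stick 2 (new)  [load 120/160]
  115 → USB stick 3 (new)  [load 115/160]
  105 → USB stick 4 (new)  [load 105/160]
  100 → USB stick 5 (new)  [load 100/160]
  40 → USB stick 1  [load 160/160]
  35 → USB stick 2  [load 155/160]
  25 → USB stick 3  [load 140/160]
  20 → USB stick 3  [load 160/160]
5 USB sticks opened.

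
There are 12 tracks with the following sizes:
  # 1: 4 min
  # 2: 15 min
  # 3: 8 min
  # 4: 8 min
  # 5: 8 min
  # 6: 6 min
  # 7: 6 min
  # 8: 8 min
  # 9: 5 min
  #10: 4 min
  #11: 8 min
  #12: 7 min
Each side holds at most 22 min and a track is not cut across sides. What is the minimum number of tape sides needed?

4

Total = 15 + 8 + 8 + 8 + 8 + 8 + 7 + 6 + 6 + 5 + 4 + 4 = 87 min.
Lower bound: ⌈87/22⌉ = 4 tape sides.
A packing using 4 tape sides:
  side 1: 15 + 7 = 22
  side 2: 8 + 8 + 6 = 22
  side 3: 8 + 8 + 6 = 22
  side 4: 8 + 5 + 4 + 4 = 21
This matches the lower bound, so 4 is optimal.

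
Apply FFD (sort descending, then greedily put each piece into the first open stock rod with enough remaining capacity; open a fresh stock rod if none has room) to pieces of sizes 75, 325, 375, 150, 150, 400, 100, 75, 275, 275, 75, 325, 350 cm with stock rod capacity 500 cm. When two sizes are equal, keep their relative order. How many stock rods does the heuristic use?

7

Sorted descending: 400, 375, 350, 325, 325, 275, 275, 150, 150, 100, 75, 75, 75.
  400 → stock rod 1 (new)  [load 400/500]
  375 → stock rod 2 (new)  [load 375/500]
  350 → stock rod 3 (new)  [load 350/500]
  325 → stock rod 4 (new)  [load 325/500]
  325 → stock rod 5 (new)  [load 325/500]
  275 → stock rod 6 (new)  [load 275/500]
  275 → stock rod 7 (new)  [load 275/500]
  150 → stock rod 3  [load 500/500]
  150 → stock rod 4  [load 475/500]
  100 → stock rod 1  [load 500/500]
  75 → stock rod 2  [load 450/500]
  75 → stock rod 5  [load 400/500]
  75 → stock rod 5  [load 475/500]
7 stock rods opened.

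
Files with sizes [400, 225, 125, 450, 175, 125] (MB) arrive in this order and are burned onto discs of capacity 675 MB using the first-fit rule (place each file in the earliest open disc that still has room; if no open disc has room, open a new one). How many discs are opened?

3

  400 → disc 1 (new)  [load 400/675]
  225 → disc 1  [load 625/675]
  125 → disc 2 (new)  [load 125/675]
  450 → disc 2  [load 575/675]
  175 → disc 3 (new)  [load 175/675]
  125 → disc 3  [load 300/675]
3 discs opened.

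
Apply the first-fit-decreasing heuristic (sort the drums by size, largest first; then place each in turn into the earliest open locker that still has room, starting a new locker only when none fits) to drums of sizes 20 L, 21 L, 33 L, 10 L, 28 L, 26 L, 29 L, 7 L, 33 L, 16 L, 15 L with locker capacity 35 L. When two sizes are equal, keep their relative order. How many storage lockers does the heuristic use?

Sorted descending: 33, 33, 29, 28, 26, 21, 20, 16, 15, 10, 7.
  33 → locker 1 (new)  [load 33/35]
  33 → locker 2 (new)  [load 33/35]
  29 → locker 3 (new)  [load 29/35]
  28 → locker 4 (new)  [load 28/35]
  26 → locker 5 (new)  [load 26/35]
  21 → locker 6 (new)  [load 21/35]
  20 → locker 7 (new)  [load 20/35]
  16 → locker 8 (new)  [load 16/35]
  15 → locker 7  [load 35/35]
  10 → locker 6  [load 31/35]
  7 → locker 4  [load 35/35]
8 storage lockers opened.

8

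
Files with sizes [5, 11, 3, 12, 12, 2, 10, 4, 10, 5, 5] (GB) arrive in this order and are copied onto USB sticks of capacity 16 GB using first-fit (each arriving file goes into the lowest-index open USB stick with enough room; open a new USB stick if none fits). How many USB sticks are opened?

6

  5 → USB stick 1 (new)  [load 5/16]
  11 → USB stick 1  [load 16/16]
  3 → USB stick 2 (new)  [load 3/16]
  12 → USB stick 2  [load 15/16]
  12 → USB stick 3 (new)  [load 12/16]
  2 → USB stick 3  [load 14/16]
  10 → USB stick 4 (new)  [load 10/16]
  4 → USB stick 4  [load 14/16]
  10 → USB stick 5 (new)  [load 10/16]
  5 → USB stick 5  [load 15/16]
  5 → USB stick 6 (new)  [load 5/16]
6 USB sticks opened.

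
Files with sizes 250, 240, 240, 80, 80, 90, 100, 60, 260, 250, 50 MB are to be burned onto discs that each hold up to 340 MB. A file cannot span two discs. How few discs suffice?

6

Total = 260 + 250 + 250 + 240 + 240 + 100 + 90 + 80 + 80 + 60 + 50 = 1700 MB.
Lower bound: ⌈1700/340⌉ = 5 discs.
A packing using 6 discs:
  disc 1: 260 + 80 = 340
  disc 2: 250 + 90 = 340
  disc 3: 250 + 80 = 330
  disc 4: 240 + 100 = 340
  disc 5: 240 + 60 = 300
  disc 6: 50 = 50
No arrangement into 5 discs stays within capacity, so 6 is optimal.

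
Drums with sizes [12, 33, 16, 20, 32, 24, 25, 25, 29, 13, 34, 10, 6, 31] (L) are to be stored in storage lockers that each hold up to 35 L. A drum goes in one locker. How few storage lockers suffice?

Total = 34 + 33 + 32 + 31 + 29 + 25 + 25 + 24 + 20 + 16 + 13 + 12 + 10 + 6 = 310 L.
Lower bound: ⌈310/35⌉ = 9 storage lockers.
A packing using 10 storage lockers:
  locker 1: 34 = 34
  locker 2: 33 = 33
  locker 3: 32 = 32
  locker 4: 31 = 31
  locker 5: 29 + 6 = 35
  locker 6: 25 + 10 = 35
  locker 7: 25 = 25
  locker 8: 24 = 24
  locker 9: 20 + 13 = 33
  locker 10: 16 + 12 = 28
No arrangement into 9 storage lockers stays within capacity, so 10 is optimal.

10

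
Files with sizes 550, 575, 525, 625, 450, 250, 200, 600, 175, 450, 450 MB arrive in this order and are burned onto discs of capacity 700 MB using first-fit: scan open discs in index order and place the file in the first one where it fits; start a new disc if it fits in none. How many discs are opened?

  550 → disc 1 (new)  [load 550/700]
  575 → disc 2 (new)  [load 575/700]
  525 → disc 3 (new)  [load 525/700]
  625 → disc 4 (new)  [load 625/700]
  450 → disc 5 (new)  [load 450/700]
  250 → disc 5  [load 700/700]
  200 → disc 6 (new)  [load 200/700]
  600 → disc 7 (new)  [load 600/700]
  175 → disc 3  [load 700/700]
  450 → disc 6  [load 650/700]
  450 → disc 8 (new)  [load 450/700]
8 discs opened.

8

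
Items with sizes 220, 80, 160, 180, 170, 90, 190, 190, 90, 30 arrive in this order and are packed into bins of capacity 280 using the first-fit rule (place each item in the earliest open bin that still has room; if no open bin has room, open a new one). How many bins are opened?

6

  220 → bin 1 (new)  [load 220/280]
  80 → bin 2 (new)  [load 80/280]
  160 → bin 2  [load 240/280]
  180 → bin 3 (new)  [load 180/280]
  170 → bin 4 (new)  [load 170/280]
  90 → bin 3  [load 270/280]
  190 → bin 5 (new)  [load 190/280]
  190 → bin 6 (new)  [load 190/280]
  90 → bin 4  [load 260/280]
  30 → bin 1  [load 250/280]
6 bins opened.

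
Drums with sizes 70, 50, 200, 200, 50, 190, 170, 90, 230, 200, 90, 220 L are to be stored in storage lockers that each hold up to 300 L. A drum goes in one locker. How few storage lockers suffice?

7

Total = 230 + 220 + 200 + 200 + 200 + 190 + 170 + 90 + 90 + 70 + 50 + 50 = 1760 L.
Lower bound: ⌈1760/300⌉ = 6 storage lockers.
Also, 7 drums each exceed 150 L, and no two of those can share a locker, so at least 7 storage lockers are needed.
A packing using 7 storage lockers:
  locker 1: 230 + 70 = 300
  locker 2: 220 + 50 = 270
  locker 3: 200 + 90 = 290
  locker 4: 200 + 90 = 290
  locker 5: 200 + 50 = 250
  locker 6: 190 = 190
  locker 7: 170 = 170
This matches the lower bound, so 7 is optimal.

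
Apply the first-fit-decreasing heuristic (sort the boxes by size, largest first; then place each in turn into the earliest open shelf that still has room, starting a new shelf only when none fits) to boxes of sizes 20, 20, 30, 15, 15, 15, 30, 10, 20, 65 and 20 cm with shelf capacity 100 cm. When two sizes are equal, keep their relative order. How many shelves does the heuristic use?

3

Sorted descending: 65, 30, 30, 20, 20, 20, 20, 15, 15, 15, 10.
  65 → shelf 1 (new)  [load 65/100]
  30 → shelf 1  [load 95/100]
  30 → shelf 2 (new)  [load 30/100]
  20 → shelf 2  [load 50/100]
  20 → shelf 2  [load 70/100]
  20 → shelf 2  [load 90/100]
  20 → shelf 3 (new)  [load 20/100]
  15 → shelf 3  [load 35/100]
  15 → shelf 3  [load 50/100]
  15 → shelf 3  [load 65/100]
  10 → shelf 2  [load 100/100]
3 shelves opened.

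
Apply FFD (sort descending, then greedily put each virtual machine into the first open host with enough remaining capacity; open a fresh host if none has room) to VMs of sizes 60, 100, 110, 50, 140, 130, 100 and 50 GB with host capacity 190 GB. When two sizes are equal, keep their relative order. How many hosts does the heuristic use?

5

Sorted descending: 140, 130, 110, 100, 100, 60, 50, 50.
  140 → host 1 (new)  [load 140/190]
  130 → host 2 (new)  [load 130/190]
  110 → host 3 (new)  [load 110/190]
  100 → host 4 (new)  [load 100/190]
  100 → host 5 (new)  [load 100/190]
  60 → host 2  [load 190/190]
  50 → host 1  [load 190/190]
  50 → host 3  [load 160/190]
5 hosts opened.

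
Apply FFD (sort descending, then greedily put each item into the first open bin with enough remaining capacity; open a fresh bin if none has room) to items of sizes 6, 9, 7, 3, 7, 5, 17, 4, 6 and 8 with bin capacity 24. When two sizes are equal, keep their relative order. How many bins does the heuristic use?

3

Sorted descending: 17, 9, 8, 7, 7, 6, 6, 5, 4, 3.
  17 → bin 1 (new)  [load 17/24]
  9 → bin 2 (new)  [load 9/24]
  8 → bin 2  [load 17/24]
  7 → bin 1  [load 24/24]
  7 → bin 2  [load 24/24]
  6 → bin 3 (new)  [load 6/24]
  6 → bin 3  [load 12/24]
  5 → bin 3  [load 17/24]
  4 → bin 3  [load 21/24]
  3 → bin 3  [load 24/24]
3 bins opened.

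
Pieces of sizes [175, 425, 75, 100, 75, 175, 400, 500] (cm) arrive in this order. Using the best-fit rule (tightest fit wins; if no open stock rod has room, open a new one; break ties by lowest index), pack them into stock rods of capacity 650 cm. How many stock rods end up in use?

  175 → stock rod 1 (new)  [load 175/650]
  425 → stock rod 1  [load 600/650]
  75 → stock rod 2 (new)  [load 75/650]
  100 → stock rod 2  [load 175/650]
  75 → stock rod 2  [load 250/650]
  175 → stock rod 2  [load 425/650]
  400 → stock rod 3 (new)  [load 400/650]
  500 → stock rod 4 (new)  [load 500/650]
4 stock rods opened.

4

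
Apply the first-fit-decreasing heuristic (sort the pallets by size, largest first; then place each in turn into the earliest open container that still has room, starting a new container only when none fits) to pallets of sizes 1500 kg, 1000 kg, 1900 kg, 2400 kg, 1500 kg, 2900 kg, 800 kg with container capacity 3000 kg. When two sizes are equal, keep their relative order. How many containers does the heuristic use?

5

Sorted descending: 2900, 2400, 1900, 1500, 1500, 1000, 800.
  2900 → container 1 (new)  [load 2900/3000]
  2400 → container 2 (new)  [load 2400/3000]
  1900 → container 3 (new)  [load 1900/3000]
  1500 → container 4 (new)  [load 1500/3000]
  1500 → container 4  [load 3000/3000]
  1000 → container 3  [load 2900/3000]
  800 → container 5 (new)  [load 800/3000]
5 containers opened.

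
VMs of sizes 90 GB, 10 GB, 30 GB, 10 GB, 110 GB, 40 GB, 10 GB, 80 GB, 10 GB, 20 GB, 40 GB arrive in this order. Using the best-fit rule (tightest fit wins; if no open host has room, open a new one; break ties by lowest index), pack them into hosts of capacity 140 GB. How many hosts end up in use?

4

  90 → host 1 (new)  [load 90/140]
  10 → host 1  [load 100/140]
  30 → host 1  [load 130/140]
  10 → host 1  [load 140/140]
  110 → host 2 (new)  [load 110/140]
  40 → host 3 (new)  [load 40/140]
  10 → host 2  [load 120/140]
  80 → host 3  [load 120/140]
  10 → host 2  [load 130/140]
  20 → host 3  [load 140/140]
  40 → host 4 (new)  [load 40/140]
4 hosts opened.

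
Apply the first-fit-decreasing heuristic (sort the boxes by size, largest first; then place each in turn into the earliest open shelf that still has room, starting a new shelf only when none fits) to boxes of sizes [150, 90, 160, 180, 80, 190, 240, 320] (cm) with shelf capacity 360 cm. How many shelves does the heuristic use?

Sorted descending: 320, 240, 190, 180, 160, 150, 90, 80.
  320 → shelf 1 (new)  [load 320/360]
  240 → shelf 2 (new)  [load 240/360]
  190 → shelf 3 (new)  [load 190/360]
  180 → shelf 4 (new)  [load 180/360]
  160 → shelf 3  [load 350/360]
  150 → shelf 4  [load 330/360]
  90 → shelf 2  [load 330/360]
  80 → shelf 5 (new)  [load 80/360]
5 shelves opened.

5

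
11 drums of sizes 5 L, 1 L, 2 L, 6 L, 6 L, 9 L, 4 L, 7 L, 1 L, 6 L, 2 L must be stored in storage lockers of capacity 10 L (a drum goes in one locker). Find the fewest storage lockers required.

Total = 9 + 7 + 6 + 6 + 6 + 5 + 4 + 2 + 2 + 1 + 1 = 49 L.
Lower bound: ⌈49/10⌉ = 5 storage lockers.
A packing using 6 storage lockers:
  locker 1: 9 + 1 = 10
  locker 2: 7 + 2 + 1 = 10
  locker 3: 6 + 4 = 10
  locker 4: 6 + 2 = 8
  locker 5: 6 = 6
  locker 6: 5 = 5
No arrangement into 5 storage lockers stays within capacity, so 6 is optimal.

6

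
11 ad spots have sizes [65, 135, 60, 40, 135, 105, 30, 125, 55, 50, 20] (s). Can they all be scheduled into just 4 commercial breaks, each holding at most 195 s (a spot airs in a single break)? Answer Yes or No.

No

Total = 820 s; ⌈820/195⌉ = 5.
At least 5 commercial breaks are required, but only 4 are allowed.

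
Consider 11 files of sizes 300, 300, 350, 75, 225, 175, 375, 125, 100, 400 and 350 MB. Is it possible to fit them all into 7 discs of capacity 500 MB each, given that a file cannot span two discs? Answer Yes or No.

Yes

A valid assignment using 7 discs:
  disc 1: 400 + 100 = 500
  disc 2: 375 + 125 = 500
  disc 3: 350 + 75 = 425
  disc 4: 350 = 350
  disc 5: 300 + 175 = 475
  disc 6: 300 = 300
  disc 7: 225 = 225
Every load is within 500 MB, so 7 discs suffice.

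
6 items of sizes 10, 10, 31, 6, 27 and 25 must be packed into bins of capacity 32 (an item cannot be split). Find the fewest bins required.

Total = 31 + 27 + 25 + 10 + 10 + 6 = 109.
Lower bound: ⌈109/32⌉ = 4 bins.
A packing using 4 bins:
  bin 1: 31 = 31
  bin 2: 27 = 27
  bin 3: 25 + 6 = 31
  bin 4: 10 + 10 = 20
This matches the lower bound, so 4 is optimal.

4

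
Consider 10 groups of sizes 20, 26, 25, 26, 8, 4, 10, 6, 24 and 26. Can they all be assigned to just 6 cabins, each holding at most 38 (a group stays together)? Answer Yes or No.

Yes

A valid assignment using 6 cabins:
  cabin 1: 26 + 10 = 36
  cabin 2: 26 + 8 + 4 = 38
  cabin 3: 26 + 6 = 32
  cabin 4: 25 = 25
  cabin 5: 24 = 24
  cabin 6: 20 = 20
Every load is within 38, so 6 cabins suffice.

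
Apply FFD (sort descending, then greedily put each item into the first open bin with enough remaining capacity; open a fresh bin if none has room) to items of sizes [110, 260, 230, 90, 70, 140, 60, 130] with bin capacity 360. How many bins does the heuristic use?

4

Sorted descending: 260, 230, 140, 130, 110, 90, 70, 60.
  260 → bin 1 (new)  [load 260/360]
  230 → bin 2 (new)  [load 230/360]
  140 → bin 3 (new)  [load 140/360]
  130 → bin 2  [load 360/360]
  110 → bin 3  [load 250/360]
  90 → bin 1  [load 350/360]
  70 → bin 3  [load 320/360]
  60 → bin 4 (new)  [load 60/360]
4 bins opened.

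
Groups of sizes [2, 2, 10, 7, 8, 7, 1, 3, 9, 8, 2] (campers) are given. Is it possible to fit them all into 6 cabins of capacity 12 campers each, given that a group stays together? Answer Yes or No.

A valid assignment using 6 cabins:
  cabin 1: 10 + 2 = 12
  cabin 2: 9 + 3 = 12
  cabin 3: 8 + 2 + 2 = 12
  cabin 4: 8 + 1 = 9
  cabin 5: 7 = 7
  cabin 6: 7 = 7
Every load is within 12 campers, so 6 cabins suffice.

Yes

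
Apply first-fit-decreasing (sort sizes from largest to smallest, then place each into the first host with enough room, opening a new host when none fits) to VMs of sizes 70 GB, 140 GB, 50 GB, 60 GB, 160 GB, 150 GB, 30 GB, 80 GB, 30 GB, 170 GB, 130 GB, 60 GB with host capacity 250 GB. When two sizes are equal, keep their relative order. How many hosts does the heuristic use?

Sorted descending: 170, 160, 150, 140, 130, 80, 70, 60, 60, 50, 30, 30.
  170 → host 1 (new)  [load 170/250]
  160 → host 2 (new)  [load 160/250]
  150 → host 3 (new)  [load 150/250]
  140 → host 4 (new)  [load 140/250]
  130 → host 5 (new)  [load 130/250]
  80 → host 1  [load 250/250]
  70 → host 2  [load 230/250]
  60 → host 3  [load 210/250]
  60 → host 4  [load 200/250]
  50 → host 4  [load 250/250]
  30 → host 3  [load 240/250]
  30 → host 5  [load 160/250]
5 hosts opened.

5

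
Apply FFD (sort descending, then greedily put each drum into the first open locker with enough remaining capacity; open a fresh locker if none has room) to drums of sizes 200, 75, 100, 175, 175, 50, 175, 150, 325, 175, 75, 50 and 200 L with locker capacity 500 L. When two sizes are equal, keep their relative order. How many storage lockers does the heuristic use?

Sorted descending: 325, 200, 200, 175, 175, 175, 175, 150, 100, 75, 75, 50, 50.
  325 → locker 1 (new)  [load 325/500]
  200 → locker 2 (new)  [load 200/500]
  200 → locker 2  [load 400/500]
  175 → locker 1  [load 500/500]
  175 → locker 3 (new)  [load 175/500]
  175 → locker 3  [load 350/500]
  175 → locker 4 (new)  [load 175/500]
  150 → locker 3  [load 500/500]
  100 → locker 2  [load 500/500]
  75 → locker 4  [load 250/500]
  75 → locker 4  [load 325/500]
  50 → locker 4  [load 375/500]
  50 → locker 4  [load 425/500]
4 storage lockers opened.

4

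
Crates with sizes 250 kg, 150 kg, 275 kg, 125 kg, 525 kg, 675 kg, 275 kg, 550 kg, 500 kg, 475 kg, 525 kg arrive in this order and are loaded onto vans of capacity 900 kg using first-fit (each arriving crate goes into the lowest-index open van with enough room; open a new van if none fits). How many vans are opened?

  250 → van 1 (new)  [load 250/900]
  150 → van 1  [load 400/900]
  275 → van 1  [load 675/900]
  125 → van 1  [load 800/900]
  525 → van 2 (new)  [load 525/900]
  675 → van 3 (new)  [load 675/900]
  275 → van 2  [load 800/900]
  550 → van 4 (new)  [load 550/900]
  500 → van 5 (new)  [load 500/900]
  475 → van 6 (new)  [load 475/900]
  525 → van 7 (new)  [load 525/900]
7 vans opened.

7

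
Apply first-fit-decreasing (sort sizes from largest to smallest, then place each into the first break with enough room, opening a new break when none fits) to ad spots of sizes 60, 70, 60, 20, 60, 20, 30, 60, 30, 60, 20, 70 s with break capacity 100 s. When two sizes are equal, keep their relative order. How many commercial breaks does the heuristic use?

Sorted descending: 70, 70, 60, 60, 60, 60, 60, 30, 30, 20, 20, 20.
  70 → break 1 (new)  [load 70/100]
  70 → break 2 (new)  [load 70/100]
  60 → break 3 (new)  [load 60/100]
  60 → break 4 (new)  [load 60/100]
  60 → break 5 (new)  [load 60/100]
  60 → break 6 (new)  [load 60/100]
  60 → break 7 (new)  [load 60/100]
  30 → break 1  [load 100/100]
  30 → break 2  [load 100/100]
  20 → break 3  [load 80/100]
  20 → break 3  [load 100/100]
  20 → break 4  [load 80/100]
7 commercial breaks opened.

7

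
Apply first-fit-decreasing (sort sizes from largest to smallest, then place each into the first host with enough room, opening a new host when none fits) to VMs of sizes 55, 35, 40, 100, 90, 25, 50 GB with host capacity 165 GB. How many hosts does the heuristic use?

Sorted descending: 100, 90, 55, 50, 40, 35, 25.
  100 → host 1 (new)  [load 100/165]
  90 → host 2 (new)  [load 90/165]
  55 → host 1  [load 155/165]
  50 → host 2  [load 140/165]
  40 → host 3 (new)  [load 40/165]
  35 → host 3  [load 75/165]
  25 → host 2  [load 165/165]
3 hosts opened.

3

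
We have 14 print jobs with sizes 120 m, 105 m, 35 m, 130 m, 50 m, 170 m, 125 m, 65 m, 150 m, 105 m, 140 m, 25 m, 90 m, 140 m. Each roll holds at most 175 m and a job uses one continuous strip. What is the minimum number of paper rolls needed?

10

Total = 170 + 150 + 140 + 140 + 130 + 125 + 120 + 105 + 105 + 90 + 65 + 50 + 35 + 25 = 1450 m.
Lower bound: ⌈1450/175⌉ = 9 paper rolls.
Also, 10 print jobs each exceed 175/2 m, and no two of those can share a roll, so at least 10 paper rolls are needed.
A packing using 10 paper rolls:
  roll 1: 170 = 170
  roll 2: 150 + 25 = 175
  roll 3: 140 + 35 = 175
  roll 4: 140 = 140
  roll 5: 130 = 130
  roll 6: 125 + 50 = 175
  roll 7: 120 = 120
  roll 8: 105 + 65 = 170
  roll 9: 105 = 105
  roll 10: 90 = 90
This matches the lower bound, so 10 is optimal.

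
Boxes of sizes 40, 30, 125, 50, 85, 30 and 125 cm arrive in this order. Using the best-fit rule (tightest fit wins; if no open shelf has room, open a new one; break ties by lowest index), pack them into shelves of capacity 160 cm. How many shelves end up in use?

  40 → shelf 1 (new)  [load 40/160]
  30 → shelf 1  [load 70/160]
  125 → shelf 2 (new)  [load 125/160]
  50 → shelf 1  [load 120/160]
  85 → shelf 3 (new)  [load 85/160]
  30 → shelf 2  [load 155/160]
  125 → shelf 4 (new)  [load 125/160]
4 shelves opened.

4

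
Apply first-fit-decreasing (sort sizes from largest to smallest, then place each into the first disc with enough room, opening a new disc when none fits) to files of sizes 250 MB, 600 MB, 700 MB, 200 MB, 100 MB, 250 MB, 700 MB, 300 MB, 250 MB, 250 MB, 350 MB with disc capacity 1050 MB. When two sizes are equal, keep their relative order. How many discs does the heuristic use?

4

Sorted descending: 700, 700, 600, 350, 300, 250, 250, 250, 250, 200, 100.
  700 → disc 1 (new)  [load 700/1050]
  700 → disc 2 (new)  [load 700/1050]
  600 → disc 3 (new)  [load 600/1050]
  350 → disc 1  [load 1050/1050]
  300 → disc 2  [load 1000/1050]
  250 → disc 3  [load 850/1050]
  250 → disc 4 (new)  [load 250/1050]
  250 → disc 4  [load 500/1050]
  250 → disc 4  [load 750/1050]
  200 → disc 3  [load 1050/1050]
  100 → disc 4  [load 850/1050]
4 discs opened.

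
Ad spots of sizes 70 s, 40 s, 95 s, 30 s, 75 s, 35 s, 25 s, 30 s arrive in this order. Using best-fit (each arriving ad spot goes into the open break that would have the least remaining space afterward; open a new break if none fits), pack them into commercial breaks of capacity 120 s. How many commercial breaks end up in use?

4

  70 → break 1 (new)  [load 70/120]
  40 → break 1  [load 110/120]
  95 → break 2 (new)  [load 95/120]
  30 → break 3 (new)  [load 30/120]
  75 → break 3  [load 105/120]
  35 → break 4 (new)  [load 35/120]
  25 → break 2  [load 120/120]
  30 → break 4  [load 65/120]
4 commercial breaks opened.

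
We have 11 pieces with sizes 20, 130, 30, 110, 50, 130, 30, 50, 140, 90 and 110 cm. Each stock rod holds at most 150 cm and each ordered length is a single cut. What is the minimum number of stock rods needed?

7

Total = 140 + 130 + 130 + 110 + 110 + 90 + 50 + 50 + 30 + 30 + 20 = 890 cm.
Lower bound: ⌈890/150⌉ = 6 stock rods.
A packing using 7 stock rods:
  stock rod 1: 140 = 140
  stock rod 2: 130 + 20 = 150
  stock rod 3: 130 = 130
  stock rod 4: 110 + 30 = 140
  stock rod 5: 110 + 30 = 140
  stock rod 6: 90 + 50 = 140
  stock rod 7: 50 = 50
No arrangement into 6 stock rods stays within capacity, so 7 is optimal.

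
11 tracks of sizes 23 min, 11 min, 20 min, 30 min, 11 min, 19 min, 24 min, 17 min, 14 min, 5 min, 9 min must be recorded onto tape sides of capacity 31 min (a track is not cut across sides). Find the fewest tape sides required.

Total = 30 + 24 + 23 + 20 + 19 + 17 + 14 + 11 + 11 + 9 + 5 = 183 min.
Lower bound: ⌈183/31⌉ = 6 tape sides.
A packing using 7 tape sides:
  side 1: 30 = 30
  side 2: 24 + 5 = 29
  side 3: 23 = 23
  side 4: 20 + 11 = 31
  side 5: 19 + 11 = 30
  side 6: 17 + 14 = 31
  side 7: 9 = 9
No arrangement into 6 tape sides stays within capacity, so 7 is optimal.

7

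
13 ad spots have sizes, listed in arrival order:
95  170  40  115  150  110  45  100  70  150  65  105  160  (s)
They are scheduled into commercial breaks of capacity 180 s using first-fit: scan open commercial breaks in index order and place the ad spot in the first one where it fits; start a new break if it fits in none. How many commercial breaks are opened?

9

  95 → break 1 (new)  [load 95/180]
  170 → break 2 (new)  [load 170/180]
  40 → break 1  [load 135/180]
  115 → break 3 (new)  [load 115/180]
  150 → break 4 (new)  [load 150/180]
  110 → break 5 (new)  [load 110/180]
  45 → break 1  [load 180/180]
  100 → break 6 (new)  [load 100/180]
  70 → break 5  [load 180/180]
  150 → break 7 (new)  [load 150/180]
  65 → break 3  [load 180/180]
  105 → break 8 (new)  [load 105/180]
  160 → break 9 (new)  [load 160/180]
9 commercial breaks opened.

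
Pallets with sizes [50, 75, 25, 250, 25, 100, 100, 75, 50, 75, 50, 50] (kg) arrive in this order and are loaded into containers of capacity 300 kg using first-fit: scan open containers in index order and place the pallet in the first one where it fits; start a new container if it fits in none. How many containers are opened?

  50 → container 1 (new)  [load 50/300]
  75 → container 1  [load 125/300]
  25 → container 1  [load 150/300]
  250 → container 2 (new)  [load 250/300]
  25 → container 1  [load 175/300]
  100 → container 1  [load 275/300]
  100 → container 3 (new)  [load 100/300]
  75 → container 3  [load 175/300]
  50 → container 2  [load 300/300]
  75 → container 3  [load 250/300]
  50 → container 3  [load 300/300]
  50 → container 4 (new)  [load 50/300]
4 containers opened.

4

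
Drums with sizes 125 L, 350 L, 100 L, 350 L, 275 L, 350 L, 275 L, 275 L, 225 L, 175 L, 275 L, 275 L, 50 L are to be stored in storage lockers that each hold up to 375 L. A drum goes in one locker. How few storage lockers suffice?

10

Total = 350 + 350 + 350 + 275 + 275 + 275 + 275 + 275 + 225 + 175 + 125 + 100 + 50 = 3100 L.
Lower bound: ⌈3100/375⌉ = 9 storage lockers.
A packing using 10 storage lockers:
  locker 1: 350 = 350
  locker 2: 350 = 350
  locker 3: 350 = 350
  locker 4: 275 + 100 = 375
  locker 5: 275 + 50 = 325
  locker 6: 275 = 275
  locker 7: 275 = 275
  locker 8: 275 = 275
  locker 9: 225 + 125 = 350
  locker 10: 175 = 175
No arrangement into 9 storage lockers stays within capacity, so 10 is optimal.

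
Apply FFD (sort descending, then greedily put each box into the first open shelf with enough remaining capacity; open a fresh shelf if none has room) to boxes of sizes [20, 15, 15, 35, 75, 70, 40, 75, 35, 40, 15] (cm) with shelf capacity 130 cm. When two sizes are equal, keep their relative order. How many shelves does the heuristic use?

Sorted descending: 75, 75, 70, 40, 40, 35, 35, 20, 15, 15, 15.
  75 → shelf 1 (new)  [load 75/130]
  75 → shelf 2 (new)  [load 75/130]
  70 → shelf 3 (new)  [load 70/130]
  40 → shelf 1  [load 115/130]
  40 → shelf 2  [load 115/130]
  35 → shelf 3  [load 105/130]
  35 → shelf 4 (new)  [load 35/130]
  20 → shelf 3  [load 125/130]
  15 → shelf 1  [load 130/130]
  15 → shelf 2  [load 130/130]
  15 → shelf 4  [load 50/130]
4 shelves opened.

4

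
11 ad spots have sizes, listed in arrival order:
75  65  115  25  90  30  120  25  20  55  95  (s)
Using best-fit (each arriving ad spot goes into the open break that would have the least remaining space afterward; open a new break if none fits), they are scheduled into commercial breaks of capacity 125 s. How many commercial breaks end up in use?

7

  75 → break 1 (new)  [load 75/125]
  65 → break 2 (new)  [load 65/125]
  115 → break 3 (new)  [load 115/125]
  25 → break 1  [load 100/125]
  90 → break 4 (new)  [load 90/125]
  30 → break 4  [load 120/125]
  120 → break 5 (new)  [load 120/125]
  25 → break 1  [load 125/125]
  20 → break 2  [load 85/125]
  55 → break 6 (new)  [load 55/125]
  95 → break 7 (new)  [load 95/125]
7 commercial breaks opened.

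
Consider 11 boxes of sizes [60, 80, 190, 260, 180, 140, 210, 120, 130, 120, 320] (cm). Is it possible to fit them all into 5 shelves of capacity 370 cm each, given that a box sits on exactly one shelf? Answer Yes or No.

No

Total = 1810 cm; ⌈1810/370⌉ = 5.
The bound of 5 does not rule out 5, but exhaustive search shows no assignment into 5 shelves of capacity 370 cm exists — the minimum is 6.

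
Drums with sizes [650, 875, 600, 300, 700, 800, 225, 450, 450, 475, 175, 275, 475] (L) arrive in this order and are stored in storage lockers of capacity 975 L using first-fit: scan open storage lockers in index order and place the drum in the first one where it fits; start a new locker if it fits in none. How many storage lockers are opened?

  650 → locker 1 (new)  [load 650/975]
  875 → locker 2 (new)  [load 875/975]
  600 → locker 3 (new)  [load 600/975]
  300 → locker 1  [load 950/975]
  700 → locker 4 (new)  [load 700/975]
  800 → locker 5 (new)  [load 800/975]
  225 → locker 3  [load 825/975]
  450 → locker 6 (new)  [load 450/975]
  450 → locker 6  [load 900/975]
  475 → locker 7 (new)  [load 475/975]
  175 → locker 4  [load 875/975]
  275 → locker 7  [load 750/975]
  475 → locker 8 (new)  [load 475/975]
8 storage lockers opened.

8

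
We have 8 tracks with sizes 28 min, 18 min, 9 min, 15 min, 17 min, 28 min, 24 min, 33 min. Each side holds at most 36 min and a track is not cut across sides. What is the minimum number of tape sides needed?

6

Total = 33 + 28 + 28 + 24 + 18 + 17 + 15 + 9 = 172 min.
Lower bound: ⌈172/36⌉ = 5 tape sides.
A packing using 6 tape sides:
  side 1: 33 = 33
  side 2: 28 = 28
  side 3: 28 = 28
  side 4: 24 + 9 = 33
  side 5: 18 + 17 = 35
  side 6: 15 = 15
No arrangement into 5 tape sides stays within capacity, so 6 is optimal.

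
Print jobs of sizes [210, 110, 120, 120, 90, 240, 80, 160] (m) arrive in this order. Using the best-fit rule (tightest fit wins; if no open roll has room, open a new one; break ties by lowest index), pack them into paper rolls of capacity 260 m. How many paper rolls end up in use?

  210 → roll 1 (new)  [load 210/260]
  110 → roll 2 (new)  [load 110/260]
  120 → roll 2  [load 230/260]
  120 → roll 3 (new)  [load 120/260]
  90 → roll 3  [load 210/260]
  240 → roll 4 (new)  [load 240/260]
  80 → roll 5 (new)  [load 80/260]
  160 → roll 5  [load 240/260]
5 paper rolls opened.

5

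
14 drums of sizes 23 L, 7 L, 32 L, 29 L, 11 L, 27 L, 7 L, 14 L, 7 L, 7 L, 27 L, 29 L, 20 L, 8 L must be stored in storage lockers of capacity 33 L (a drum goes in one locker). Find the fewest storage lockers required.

9

Total = 32 + 29 + 29 + 27 + 27 + 23 + 20 + 14 + 11 + 8 + 7 + 7 + 7 + 7 = 248 L.
Lower bound: ⌈248/33⌉ = 8 storage lockers.
A packing using 9 storage lockers:
  locker 1: 32 = 32
  locker 2: 29 = 29
  locker 3: 29 = 29
  locker 4: 27 = 27
  locker 5: 27 = 27
  locker 6: 23 + 8 = 31
  locker 7: 20 + 11 = 31
  locker 8: 14 + 7 + 7 = 28
  locker 9: 7 + 7 = 14
No arrangement into 8 storage lockers stays within capacity, so 9 is optimal.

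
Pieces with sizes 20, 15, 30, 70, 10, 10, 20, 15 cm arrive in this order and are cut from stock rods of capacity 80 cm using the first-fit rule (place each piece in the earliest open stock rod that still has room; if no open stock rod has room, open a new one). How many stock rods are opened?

  20 → stock rod 1 (new)  [load 20/80]
  15 → stock rod 1  [load 35/80]
  30 → stock rod 1  [load 65/80]
  70 → stock rod 2 (new)  [load 70/80]
  10 → stock rod 1  [load 75/80]
  10 → stock rod 2  [load 80/80]
  20 → stock rod 3 (new)  [load 20/80]
  15 → stock rod 3  [load 35/80]
3 stock rods opened.

3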